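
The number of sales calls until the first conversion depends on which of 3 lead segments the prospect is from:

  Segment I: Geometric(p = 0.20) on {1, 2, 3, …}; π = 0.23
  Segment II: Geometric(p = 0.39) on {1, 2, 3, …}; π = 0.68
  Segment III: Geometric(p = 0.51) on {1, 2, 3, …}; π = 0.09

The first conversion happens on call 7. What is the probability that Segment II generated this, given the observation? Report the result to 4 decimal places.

0.5184

Apply Bayes' rule: the posterior for each component is proportional to its prior times its likelihood at x.
Evaluate each component's likelihood at the observed value:
  p_I = 0.0524288
  p_II = 0.0200929
  p_III = 0.00705906
Unnormalised posteriors:
  π_I·p_I = 0.23 × 0.0524288 = 0.0120586
  π_II·p_II = 0.68 × 0.0200929 = 0.0136632
  π_III·p_III = 0.09 × 0.00705906 = 0.000635315
Denominator: 0.0120586 + 0.0136632 + 0.000635315 = 0.0263571
P(Segment II | x) ≈ 0.5184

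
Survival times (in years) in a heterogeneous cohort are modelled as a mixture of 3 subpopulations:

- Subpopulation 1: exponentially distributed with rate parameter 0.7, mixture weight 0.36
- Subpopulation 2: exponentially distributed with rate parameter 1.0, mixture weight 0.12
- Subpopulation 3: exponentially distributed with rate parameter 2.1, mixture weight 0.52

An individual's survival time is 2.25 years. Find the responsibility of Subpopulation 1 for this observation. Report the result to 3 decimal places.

P(component k | x) = w_k·f_k(x) / marginal(x), where marginal(x) = Σ_j w_j·f_j(x).
Exponential densities:
  f_1 = 0.7·e^(−0.7·2.25) = 0.7·e^(−1.5750) = 0.144905
  f_2 = 1.0·e^(−1.0·2.25) = 1.0·e^(−2.2500) = 0.105399
  f_3 = 2.1·e^(−2.1·2.25) = 2.1·e^(−4.7250) = 0.0186285
Weight by the priors:
  w_1·f_1 = 0.36 × 0.144905 = 0.0521659
  w_2·f_2 = 0.12 × 0.105399 = 0.0126479
  w_3·f_3 = 0.52 × 0.0186285 = 0.00968682
Denominator: 0.0521659 + 0.0126479 + 0.00968682 = 0.0745006
P(Subpopulation 1 | data) = 0.0521659 / 0.0745006 ≈ 0.700

0.700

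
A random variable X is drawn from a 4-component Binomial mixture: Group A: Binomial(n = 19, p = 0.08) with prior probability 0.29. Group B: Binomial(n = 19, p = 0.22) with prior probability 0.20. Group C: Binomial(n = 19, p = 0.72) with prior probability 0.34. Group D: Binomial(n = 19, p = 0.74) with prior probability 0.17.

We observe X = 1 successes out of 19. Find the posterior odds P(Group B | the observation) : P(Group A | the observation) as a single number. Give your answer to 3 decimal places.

Posterior odds = (π_i f_i(x)) / (π_j f_j(x)); the normalising sum cancels.
Evaluate each component's likelihood at the observed value:
  p_A = C(19,1)·0.08^1·0.92^18 = 19·0.08·0.222936 = 0.338863
  p_B = C(19,1)·0.22^1·0.78^18 = 19·0.22·0.011421 = 0.0477396
  p_C = C(19,1)·0.72^1·0.28^18 = 19·0.72·1.11904e-10 = 1.53084e-09
  p_D = C(19,1)·0.74^1·0.26^18 = 19·0.74·2.94795e-11 = 4.14482e-10
0.00954793 / 0.0982703 ≈ 0.097

0.097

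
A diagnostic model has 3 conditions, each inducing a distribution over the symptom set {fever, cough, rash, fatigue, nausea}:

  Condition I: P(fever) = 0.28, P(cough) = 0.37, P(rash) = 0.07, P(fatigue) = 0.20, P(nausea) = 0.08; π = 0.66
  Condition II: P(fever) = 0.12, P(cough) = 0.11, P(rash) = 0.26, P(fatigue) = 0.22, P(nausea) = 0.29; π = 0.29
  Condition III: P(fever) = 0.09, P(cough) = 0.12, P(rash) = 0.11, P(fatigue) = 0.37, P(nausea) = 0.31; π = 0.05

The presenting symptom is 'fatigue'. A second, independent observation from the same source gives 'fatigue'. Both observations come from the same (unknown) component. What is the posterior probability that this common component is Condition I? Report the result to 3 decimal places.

By Bayes' theorem, P(k | x) = P(Z=k) f_k(x) / Σ_j P(Z=j) f_j(x).
Since both observations come from the same component, the likelihood for component k is f_k(x₁)·f_k(x₂).
  p_I = [P(fatigue | comp) = 0.20] × [0.2] = 0.04
  p_II = [P(fatigue | comp) = 0.22] × [0.22] = 0.0484
  p_III = [P(fatigue | comp) = 0.37] × [0.37] = 0.1369
Multiply by the mixture weights:
  P(Z=I)·p_I = 0.66 × 0.04 = 0.0264
  P(Z=II)·p_II = 0.29 × 0.0484 = 0.014036
  P(Z=III)·p_III = 0.05 × 0.1369 = 0.006845
Sum: 0.0264 + 0.014036 + 0.006845 = 0.047281
P(Condition I | x₁, x₂) ≈ 0.558

0.558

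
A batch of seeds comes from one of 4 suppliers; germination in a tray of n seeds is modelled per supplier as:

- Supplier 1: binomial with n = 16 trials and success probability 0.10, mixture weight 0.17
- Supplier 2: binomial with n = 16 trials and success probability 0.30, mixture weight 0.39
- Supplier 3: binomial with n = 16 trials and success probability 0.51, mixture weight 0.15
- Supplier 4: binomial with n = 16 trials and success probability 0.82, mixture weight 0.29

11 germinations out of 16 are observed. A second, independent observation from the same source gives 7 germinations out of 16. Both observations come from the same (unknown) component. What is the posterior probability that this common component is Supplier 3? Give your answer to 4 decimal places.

The responsibility of component k is π_k f_k(x) divided by Σ_j π_j f_j(x).
Since both observations come from the same component, the likelihood for component k is f_k(x₁)·f_k(x₂).
  L_1 = [2.57926e-08] × [0.000443209] = 1.14315e-11
  L_2 = [0.00130049] × [0.100962] = 0.0001313
  L_3 = [0.0749092] × [0.167179] = 0.0125232
  L_4 = [0.0930245] × [0.000565686] = 5.26227e-05
Prior × likelihood for each component:
  π_1·L_1 = 0.17 × 1.14315e-11 = 1.94336e-12
  π_2·L_2 = 0.39 × 0.0001313 = 5.12069e-05
  π_3·L_3 = 0.15 × 0.0125232 = 0.00187849
  π_4·L_4 = 0.29 × 5.26227e-05 = 1.52606e-05
Evidence: 1.94336e-12 + 5.12069e-05 + 0.00187849 + 1.52606e-05 = 0.00194495
So the posterior for Supplier 3 is 0.00187849 / 0.00194495 ≈ 0.9658.

0.9658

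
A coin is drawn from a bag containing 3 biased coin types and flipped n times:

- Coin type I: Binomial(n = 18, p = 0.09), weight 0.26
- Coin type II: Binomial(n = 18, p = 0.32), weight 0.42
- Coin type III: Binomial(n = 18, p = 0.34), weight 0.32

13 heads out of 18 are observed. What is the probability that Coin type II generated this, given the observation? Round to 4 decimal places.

0.4093

P(component k | x) = P(Z=k)·f_k(x) / marginal(x), where marginal(x) = Σ_j P(Z=j)·f_j(x).
Evaluate each component's likelihood at the observed value:
  p_I = 1.35906e-10
  p_II = 0.000459593
  p_III = 0.000870613
Multiply by the mixture weights:
  P(Z=I)·p_I = 0.26 × 1.35906e-10 = 3.53356e-11
  P(Z=II)·p_II = 0.42 × 0.000459593 = 0.000193029
  P(Z=III)·p_III = 0.32 × 0.000870613 = 0.000278596
Denominator: 3.53356e-11 + 0.000193029 + 0.000278596 = 0.000471625
So the posterior for Coin type II is 0.000193029 / 0.000471625 ≈ 0.4093.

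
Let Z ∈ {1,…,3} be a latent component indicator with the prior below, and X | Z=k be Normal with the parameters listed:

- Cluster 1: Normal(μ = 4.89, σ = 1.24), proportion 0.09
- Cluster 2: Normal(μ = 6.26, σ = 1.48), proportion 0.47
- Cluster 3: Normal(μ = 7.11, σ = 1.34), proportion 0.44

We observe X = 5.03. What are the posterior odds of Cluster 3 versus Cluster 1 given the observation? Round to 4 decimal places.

Posterior odds = (w_i f_i(x)) / (w_j f_j(x)); the normalising sum cancels.
Component likelihoods at x = 5.03:
  L_1 = 0.319684
  L_2 = 0.190838
  L_3 = 0.0892485
Odds = (0.44/0.09) × (0.0892485/0.319684) = 4.88889 × 0.279178 ≈ 1.3649

1.3649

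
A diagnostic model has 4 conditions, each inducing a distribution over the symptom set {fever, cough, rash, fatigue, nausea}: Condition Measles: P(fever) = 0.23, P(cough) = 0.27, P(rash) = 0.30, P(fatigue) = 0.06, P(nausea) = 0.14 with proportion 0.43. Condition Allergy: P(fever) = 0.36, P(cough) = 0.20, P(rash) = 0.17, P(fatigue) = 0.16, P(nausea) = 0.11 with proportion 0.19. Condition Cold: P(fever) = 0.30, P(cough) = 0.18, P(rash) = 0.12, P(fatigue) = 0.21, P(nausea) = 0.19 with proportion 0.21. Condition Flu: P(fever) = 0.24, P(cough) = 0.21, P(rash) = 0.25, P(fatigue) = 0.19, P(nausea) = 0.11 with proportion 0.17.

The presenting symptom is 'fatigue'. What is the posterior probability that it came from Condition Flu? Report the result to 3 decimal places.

0.244

Apply Bayes' rule: the posterior for each component is proportional to its prior times its likelihood at x.
Component likelihoods at x = 'fatigue':
  f_Measles = P(fatigue | comp) = 0.06
  f_Allergy = P(fatigue | comp) = 0.16
  f_Cold = P(fatigue | comp) = 0.21
  f_Flu = P(fatigue | comp) = 0.19
Weight by the priors:
  π_Measles·f_Measles = 0.43 × 0.06 = 0.0258
  π_Allergy·f_Allergy = 0.19 × 0.16 = 0.0304
  π_Cold·f_Cold = 0.21 × 0.21 = 0.0441
  π_Flu·f_Flu = 0.17 × 0.19 = 0.0323
Marginal: 0.0258 + 0.0304 + 0.0441 + 0.0323 = 0.1326
P(Condition Flu | 'fatigue') ≈ 0.244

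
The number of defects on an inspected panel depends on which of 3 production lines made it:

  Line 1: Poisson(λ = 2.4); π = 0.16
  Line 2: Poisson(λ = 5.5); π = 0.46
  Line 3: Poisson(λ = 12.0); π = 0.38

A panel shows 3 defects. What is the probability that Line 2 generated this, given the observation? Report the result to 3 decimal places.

By Bayes' theorem, P(k | x) = π_k f_k(x) / Σ_j π_j f_j(x).
Poisson probabilities:
  f_1 = 0.209014
  f_2 = 0.113323
  f_3 = 0.00176953
Weight by the priors:
  π_1·f_1 = 0.16 × 0.209014 = 0.0334423
  π_2·f_2 = 0.46 × 0.113323 = 0.0521285
  π_3·f_3 = 0.38 × 0.00176953 = 0.000672423
Sum: 0.0334423 + 0.0521285 + 0.000672423 = 0.0862432
P(Line 2 | x) ≈ 0.604

0.604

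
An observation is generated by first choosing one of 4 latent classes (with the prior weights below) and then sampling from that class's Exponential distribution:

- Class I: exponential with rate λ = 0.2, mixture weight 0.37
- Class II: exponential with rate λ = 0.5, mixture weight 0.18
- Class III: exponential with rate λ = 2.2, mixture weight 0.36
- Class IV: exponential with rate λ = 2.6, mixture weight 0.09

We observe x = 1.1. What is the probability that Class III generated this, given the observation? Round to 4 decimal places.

Apply Bayes' rule: the posterior for each component is proportional to its prior times its likelihood at x.
Evaluate each component's likelihood at the observed value:
  f_I = 0.160504
  f_II = 0.288475
  f_III = 0.195628
  f_IV = 0.148899
Unnormalised posteriors:
  w_I·f_I = 0.37 × 0.160504 = 0.0593864
  w_II·f_II = 0.18 × 0.288475 = 0.0519255
  w_III·f_III = 0.36 × 0.195628 = 0.0704259
  w_IV·f_IV = 0.09 × 0.148899 = 0.0134009
Normaliser: 0.0593864 + 0.0519255 + 0.0704259 + 0.0134009 = 0.195139
P(Class III | x) = 0.0704259 / 0.195139 ≈ 0.3609

0.3609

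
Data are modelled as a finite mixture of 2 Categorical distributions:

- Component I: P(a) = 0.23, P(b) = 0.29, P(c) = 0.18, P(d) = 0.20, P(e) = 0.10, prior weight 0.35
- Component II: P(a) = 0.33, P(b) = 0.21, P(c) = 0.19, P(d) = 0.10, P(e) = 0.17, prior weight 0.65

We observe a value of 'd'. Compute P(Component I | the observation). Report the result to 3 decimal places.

0.519

Posterior ∝ prior × likelihood, so P(k | x) ∝ π_k f_k(x); normalise over all components.
Evaluate each component's likelihood at the observed value:
  L_I = 0.2
  L_II = 0.1
Weight by the priors:
  π_I·L_I = 0.35 × 0.2 = 0.07
  π_II·L_II = 0.65 × 0.1 = 0.065
Denominator: 0.07 + 0.065 = 0.135
P(Component I | x) = 0.07 / 0.135 ≈ 0.519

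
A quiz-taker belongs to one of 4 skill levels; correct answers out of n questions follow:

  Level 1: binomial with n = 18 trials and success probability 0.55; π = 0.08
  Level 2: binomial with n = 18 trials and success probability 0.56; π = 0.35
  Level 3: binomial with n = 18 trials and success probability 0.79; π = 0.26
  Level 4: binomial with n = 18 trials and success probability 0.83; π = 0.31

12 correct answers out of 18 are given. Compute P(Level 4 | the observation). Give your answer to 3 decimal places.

0.159

The responsibility of component k is π_k f_k(x) divided by Σ_j π_j f_j(x).
Binomial probabilities:
  p_1 = C(18,12)·0.55^12·0.45^6 = 18564·0.000766218·0.00830377 = 0.118113
  p_2 = C(18,12)·0.56^12·0.44^6 = 18564·0.000951166·0.00725631 = 0.128128
  p_3 = C(18,12)·0.79^12·0.21^6 = 18564·0.0590915·8.57661e-05 = 0.0940833
  p_4 = C(18,12)·0.83^12·0.17^6 = 18564·0.10689·2.41376e-05 = 0.0478963
Unnormalised posteriors:
  π_1·p_1 = 0.08 × 0.118113 = 0.00944907
  π_2·p_2 = 0.35 × 0.128128 = 0.0448448
  π_3·p_3 = 0.26 × 0.0940833 = 0.0244617
  π_4·p_4 = 0.31 × 0.0478963 = 0.0148479
Sum: 0.00944907 + 0.0448448 + 0.0244617 + 0.0148479 = 0.0936034
Responsibility of Level 4: 0.0148479 / 0.0936034 ≈ 0.159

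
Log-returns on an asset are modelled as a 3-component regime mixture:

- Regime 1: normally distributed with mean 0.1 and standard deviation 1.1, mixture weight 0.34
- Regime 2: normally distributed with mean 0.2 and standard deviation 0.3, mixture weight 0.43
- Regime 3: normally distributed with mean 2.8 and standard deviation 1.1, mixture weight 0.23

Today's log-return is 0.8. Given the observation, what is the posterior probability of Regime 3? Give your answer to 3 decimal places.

The responsibility of component k is w_k f_k(x) divided by Σ_j w_j f_j(x).
Normal densities:
  p_1 = (1/(1.1·√(2π)))·exp(−(0.8−0.1)²/(2·1.1²)) = 0.362675·exp(-0.20248) = 0.296198
  p_2 = (1/(0.3·√(2π)))·exp(−(0.8−0.2)²/(2·0.3²)) = 1.329808·exp(-2.00000) = 0.17997
  p_3 = (1/(1.1·√(2π)))·exp(−(0.8−2.8)²/(2·1.1²)) = 0.362675·exp(-1.65289) = 0.0694505
Weight by the priors:
  w_1·p_1 = 0.34 × 0.296198 = 0.100707
  w_2·p_2 = 0.43 × 0.17997 = 0.0773871
  w_3·p_3 = 0.23 × 0.0694505 = 0.0159736
Normaliser: 0.100707 + 0.0773871 + 0.0159736 = 0.194068
So the posterior for Regime 3 is 0.0159736 / 0.194068 ≈ 0.082.

0.082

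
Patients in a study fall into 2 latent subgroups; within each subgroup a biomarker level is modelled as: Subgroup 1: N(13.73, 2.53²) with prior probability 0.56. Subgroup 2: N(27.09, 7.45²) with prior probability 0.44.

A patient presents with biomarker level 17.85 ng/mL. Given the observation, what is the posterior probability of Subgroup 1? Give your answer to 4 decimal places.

The responsibility of component k is w_k f_k(x) divided by Σ_j w_j f_j(x).
Evaluate each component's likelihood at the observed value:
  p_1 = (1/(2.53·√(2π)))·exp(−(17.85−13.73)²/(2·2.53²)) = 0.157685·exp(-1.32594) = 0.0418737
  p_2 = (1/(7.45·√(2π)))·exp(−(17.85−27.09)²/(2·7.45²)) = 0.053549·exp(-0.76913) = 0.0248155
Unnormalised posteriors:
  w_1·p_1 = 0.56 × 0.0418737 = 0.0234493
  w_2·p_2 = 0.44 × 0.0248155 = 0.0109188
Marginal: 0.0234493 + 0.0109188 = 0.0343681
P(Subgroup 1 | data) = 0.0234493 / 0.0343681 ≈ 0.6823

0.6823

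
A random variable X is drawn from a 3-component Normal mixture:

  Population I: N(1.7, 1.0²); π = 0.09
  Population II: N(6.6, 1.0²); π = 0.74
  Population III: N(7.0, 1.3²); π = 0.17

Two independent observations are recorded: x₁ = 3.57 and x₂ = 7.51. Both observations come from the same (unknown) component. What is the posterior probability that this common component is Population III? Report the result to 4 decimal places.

0.3661

Posterior ∝ prior × likelihood, so P(k | x) ∝ P(Z=k) f_k(x); normalise over all components.
Since both observations come from the same component, the likelihood for component k is f_k(x₁)·f_k(x₂).
  L_I = [0.0694333] × [1.8658e-08] = 1.29549e-09
  L_II = [0.00404858] × [0.263688] = 0.00106756
  L_III = [0.00944715] × [0.284149] = 0.0026844
Unnormalised posteriors:
  P(Z=I)·L_I = 0.09 × 1.29549e-09 = 1.16594e-10
  P(Z=II)·L_II = 0.74 × 0.00106756 = 0.000789996
  P(Z=III)·L_III = 0.17 × 0.0026844 = 0.000456348
Denominator: 1.16594e-10 + 0.000789996 + 0.000456348 = 0.00124634
P(Population III | x₁,x₂) = 0.000456348 / 0.00124634 ≈ 0.3661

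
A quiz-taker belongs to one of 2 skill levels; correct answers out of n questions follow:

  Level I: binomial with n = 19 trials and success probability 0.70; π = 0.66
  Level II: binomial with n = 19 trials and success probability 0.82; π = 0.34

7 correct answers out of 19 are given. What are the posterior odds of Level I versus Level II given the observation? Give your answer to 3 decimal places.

294.604

Only the two components matter; the odds are (π_i f_i(x)) / (π_j f_j(x)).
Binomial probabilities:
  f_I = 0.0022053
  f_II = 1.4531e-05
Odds = (0.66/0.34) × (0.0022053/1.4531e-05) = 1.94118 × 151.766 ≈ 294.604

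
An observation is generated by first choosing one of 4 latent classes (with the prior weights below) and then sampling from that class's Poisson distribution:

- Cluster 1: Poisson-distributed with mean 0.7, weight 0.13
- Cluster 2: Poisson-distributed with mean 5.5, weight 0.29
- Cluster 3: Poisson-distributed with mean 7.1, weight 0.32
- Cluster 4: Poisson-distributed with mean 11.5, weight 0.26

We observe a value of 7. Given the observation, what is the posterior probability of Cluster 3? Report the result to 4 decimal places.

0.4894

Apply Bayes' rule: the posterior for each component is proportional to its prior times its likelihood at x.
Component likelihoods at x = 7:
  f_1 = 8.11427e-06
  f_2 = 0.123449
  f_3 = 0.148897
  f_4 = 0.0534648
Unnormalised posteriors:
  π_1·f_1 = 0.13 × 8.11427e-06 = 1.05486e-06
  π_2·f_2 = 0.29 × 0.123449 = 0.0358003
  π_3·f_3 = 0.32 × 0.148897 = 0.0476472
  π_4·f_4 = 0.26 × 0.0534648 = 0.0139008
Evidence: 1.05486e-06 + 0.0358003 + 0.0476472 + 0.0139008 = 0.0973494
P(Cluster 3 | 7) = 0.0476472 / 0.0973494 ≈ 0.4894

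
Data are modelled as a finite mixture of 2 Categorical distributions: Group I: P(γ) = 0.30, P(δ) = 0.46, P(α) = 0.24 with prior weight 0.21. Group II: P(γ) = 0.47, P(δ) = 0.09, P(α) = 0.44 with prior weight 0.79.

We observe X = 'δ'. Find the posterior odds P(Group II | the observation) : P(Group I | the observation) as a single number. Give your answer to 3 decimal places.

Since P(k|x) ∝ π_k f_k(x), the posterior odds are π_i f_i(x) / (π_j f_j(x)).
Evaluate each component's likelihood at the observed value:
  p_I = P(δ | comp) = 0.46
  p_II = P(δ | comp) = 0.09
Odds = (0.79/0.21) × (0.09/0.46) = 3.7619 × 0.195652 ≈ 0.736

0.736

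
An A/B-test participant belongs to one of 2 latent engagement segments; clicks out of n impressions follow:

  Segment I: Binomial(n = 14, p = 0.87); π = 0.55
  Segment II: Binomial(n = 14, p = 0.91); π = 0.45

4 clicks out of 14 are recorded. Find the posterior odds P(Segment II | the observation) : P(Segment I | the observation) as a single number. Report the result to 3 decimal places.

0.025

Since P(k|x) ∝ w_k f_k(x), the posterior odds are w_i f_i(x) / (w_j f_j(x)).
Evaluate each component's likelihood at the observed value:
  f_I = 7.90578e-07
  f_II = 2.39345e-08
1.07705e-08 / 4.34818e-07 ≈ 0.025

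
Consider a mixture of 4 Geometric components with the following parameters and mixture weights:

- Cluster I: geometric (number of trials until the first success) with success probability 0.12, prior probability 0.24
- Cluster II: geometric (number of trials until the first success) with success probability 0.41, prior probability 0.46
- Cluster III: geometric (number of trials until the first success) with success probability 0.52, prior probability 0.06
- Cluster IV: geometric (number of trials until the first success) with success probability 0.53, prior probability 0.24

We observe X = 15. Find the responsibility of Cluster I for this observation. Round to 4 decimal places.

Posterior ∝ prior × likelihood, so P(k | x) ∝ π_k f_k(x); normalise over all components.
Component likelihoods at x = 15:
  L_I = 0.12·(1−0.12)^14 = 0.12·0.167016 = 0.0200419
  L_II = 0.41·(1−0.41)^14 = 0.41·0.000619339 = 0.000253929
  L_III = 0.52·(1−0.52)^14 = 0.52·3.44649e-05 = 1.79218e-05
  L_IV = 0.53·(1−0.53)^14 = 0.53·2.56667e-05 = 1.36034e-05
Multiply by the mixture weights:
  π_I·L_I = 0.24 × 0.0200419 = 0.00481005
  π_II·L_II = 0.46 × 0.000253929 = 0.000116807
  π_III·L_III = 0.06 × 1.79218e-05 = 1.07531e-06
  π_IV·L_IV = 0.24 × 1.36034e-05 = 3.2648e-06
Evidence: 0.00481005 + 0.000116807 + 1.07531e-06 + 3.2648e-06 = 0.0049312
So the posterior for Cluster I is 0.00481005 / 0.0049312 ≈ 0.9754.

0.9754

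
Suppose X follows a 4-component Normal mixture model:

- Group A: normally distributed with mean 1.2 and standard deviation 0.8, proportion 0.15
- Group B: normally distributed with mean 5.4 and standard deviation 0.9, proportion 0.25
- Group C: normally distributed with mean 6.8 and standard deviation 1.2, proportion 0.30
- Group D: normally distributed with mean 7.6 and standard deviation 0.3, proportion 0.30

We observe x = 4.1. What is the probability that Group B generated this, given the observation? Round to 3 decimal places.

Apply Bayes' rule: the posterior for each component is proportional to its prior times its likelihood at x.
Normal densities:
  L_A = 0.000698827
  L_B = 0.156173
  L_C = 0.0264497
  L_D = 3.69519e-30
Unnormalised posteriors:
  P(Z=A)·L_A = 0.15 × 0.000698827 = 0.000104824
  P(Z=B)·L_B = 0.25 × 0.156173 = 0.0390434
  P(Z=C)·L_C = 0.30 × 0.0264497 = 0.00793491
  P(Z=D)·L_D = 0.30 × 3.69519e-30 = 1.10856e-30
Evidence: 0.000104824 + 0.0390434 + 0.00793491 + 1.10856e-30 = 0.0470831
So the posterior for Group B is 0.0390434 / 0.0470831 ≈ 0.829.

0.829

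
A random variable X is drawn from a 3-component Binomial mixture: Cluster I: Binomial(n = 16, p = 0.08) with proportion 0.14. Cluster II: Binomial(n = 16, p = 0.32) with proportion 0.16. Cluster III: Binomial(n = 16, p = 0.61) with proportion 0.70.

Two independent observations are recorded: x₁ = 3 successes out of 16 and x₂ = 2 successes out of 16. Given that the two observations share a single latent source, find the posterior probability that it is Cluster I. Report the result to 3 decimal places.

P(component k | x) = π_k·f_k(x) / marginal(x), where marginal(x) = Σ_j π_j·f_j(x).
Since both observations come from the same component, the likelihood for component k is f_k(x₁)·f_k(x₂).
  p_I = [0.0969839] × [0.238996] = 0.0231788
  p_II = [0.12197] × [0.05554] = 0.00677423
  p_III = [0.000613787] × [8.40902e-05] = 5.16134e-08
Prior × likelihood for each component:
  π_I·p_I = 0.14 × 0.0231788 = 0.00324503
  π_II·p_II = 0.16 × 0.00677423 = 0.00108388
  π_III·p_III = 0.70 × 5.16134e-08 = 3.61294e-08
Normaliser: 0.00324503 + 0.00108388 + 3.61294e-08 = 0.00432894
P(Cluster I | x₁,x₂) = 0.00324503 / 0.00432894 ≈ 0.750

0.750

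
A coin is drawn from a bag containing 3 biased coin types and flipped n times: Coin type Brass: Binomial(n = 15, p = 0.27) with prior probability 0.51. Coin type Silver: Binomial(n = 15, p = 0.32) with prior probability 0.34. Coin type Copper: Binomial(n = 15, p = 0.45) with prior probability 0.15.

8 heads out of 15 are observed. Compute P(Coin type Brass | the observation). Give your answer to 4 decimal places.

The responsibility of component k is π_k f_k(x) divided by Σ_j π_j f_j(x).
Component likelihoods at x = 8 heads out of 15:
  p_Brass = 0.0200779
  p_Silver = 0.0475675
  p_Copper = 0.164736
Unnormalised posteriors:
  π_Brass·p_Brass = 0.51 × 0.0200779 = 0.0102397
  π_Silver·p_Silver = 0.34 × 0.0475675 = 0.016173
  π_Copper·p_Copper = 0.15 × 0.164736 = 0.0247103
Sum: 0.0102397 + 0.016173 + 0.0247103 = 0.051123
P(Coin type Brass | 8 heads out of 15) ≈ 0.2003

0.2003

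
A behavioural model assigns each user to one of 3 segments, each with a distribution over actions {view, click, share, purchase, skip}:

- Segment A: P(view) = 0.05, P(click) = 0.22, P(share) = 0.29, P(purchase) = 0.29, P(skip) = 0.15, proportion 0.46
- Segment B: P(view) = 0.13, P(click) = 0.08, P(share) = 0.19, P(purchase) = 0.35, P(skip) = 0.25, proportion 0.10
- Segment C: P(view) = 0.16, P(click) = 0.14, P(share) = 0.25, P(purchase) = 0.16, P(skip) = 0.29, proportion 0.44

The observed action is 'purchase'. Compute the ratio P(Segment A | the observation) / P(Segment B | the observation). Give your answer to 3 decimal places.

3.811

Posterior odds = (w_i f_i(x)) / (w_j f_j(x)); the normalising sum cancels.
Component likelihoods at x = 'purchase':
  L_A = P(purchase | comp) = 0.29
  L_B = P(purchase | comp) = 0.35
  L_C = P(purchase | comp) = 0.16
Posterior odds = (w_A·L_A) / (w_B·L_B) = (0.46·0.29) / (0.10·0.35) = 0.1334 / 0.035 ≈ 3.811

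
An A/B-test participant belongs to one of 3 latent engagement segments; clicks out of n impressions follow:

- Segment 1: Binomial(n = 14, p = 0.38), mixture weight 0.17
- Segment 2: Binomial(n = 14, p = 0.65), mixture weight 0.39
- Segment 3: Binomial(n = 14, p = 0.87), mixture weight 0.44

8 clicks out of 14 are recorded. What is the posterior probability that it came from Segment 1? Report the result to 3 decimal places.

Apply Bayes' rule: the posterior for each component is proportional to its prior times its likelihood at x.
Component likelihoods at x = 8 clicks out of 14:
  f_1 = 0.0741608
  f_2 = 0.175902
  f_3 = 0.0047574
Weight by the priors:
  w_1·f_1 = 0.17 × 0.0741608 = 0.0126073
  w_2·f_2 = 0.39 × 0.175902 = 0.0686017
  w_3·f_3 = 0.44 × 0.0047574 = 0.00209326
Sum: 0.0126073 + 0.0686017 + 0.00209326 = 0.0833023
So the posterior for Segment 1 is 0.0126073 / 0.0833023 ≈ 0.151.

0.151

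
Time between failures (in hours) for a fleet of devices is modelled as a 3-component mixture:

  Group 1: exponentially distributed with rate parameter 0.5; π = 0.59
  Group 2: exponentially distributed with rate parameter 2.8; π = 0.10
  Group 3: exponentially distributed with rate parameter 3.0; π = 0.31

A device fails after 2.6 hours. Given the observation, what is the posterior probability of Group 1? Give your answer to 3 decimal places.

0.993

P(component k | x) = π_k·f_k(x) / marginal(x), where marginal(x) = Σ_j π_j·f_j(x).
Component likelihoods at x = 2.6 hours:
  f_1 = 0.5·e^(−0.5·2.6) = 0.5·e^(−1.3000) = 0.136266
  f_2 = 2.8·e^(−2.8·2.6) = 2.8·e^(−7.2800) = 0.00192972
  f_3 = 3.0·e^(−3.0·2.6) = 3.0·e^(−7.8000) = 0.0012292
Weight by the priors:
  π_1·f_1 = 0.59 × 0.136266 = 0.0803969
  π_2·f_2 = 0.10 × 0.00192972 = 0.000192972
  π_3·f_3 = 0.31 × 0.0012292 = 0.000381054
Sum: 0.0803969 + 0.000192972 + 0.000381054 = 0.0809709
P(Group 1 | 2.6 hours) ≈ 0.993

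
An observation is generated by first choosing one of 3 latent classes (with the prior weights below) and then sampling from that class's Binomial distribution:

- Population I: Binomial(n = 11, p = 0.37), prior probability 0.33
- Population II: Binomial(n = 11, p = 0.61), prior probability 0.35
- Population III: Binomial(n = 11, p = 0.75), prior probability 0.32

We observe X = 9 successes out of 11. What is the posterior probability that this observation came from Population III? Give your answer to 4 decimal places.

0.7013

Posterior ∝ prior × likelihood, so P(k | x) ∝ π_k f_k(x); normalise over all components.
Component likelihoods at x = 9 successes out of 11:
  L_I = C(11,9)·0.37^9·0.63^2 = 55·0.000129962·0.3969 = 0.002837
  L_II = C(11,9)·0.61^9·0.39^2 = 55·0.0116941·0.1521 = 0.0978274
  L_III = C(11,9)·0.75^9·0.25^2 = 55·0.0750847·0.0625 = 0.258104
Prior × likelihood for each component:
  π_I·L_I = 0.33 × 0.002837 = 0.00093621
  π_II·L_II = 0.35 × 0.0978274 = 0.0342396
  π_III·L_III = 0.32 × 0.258104 = 0.0825932
Normaliser: 0.00093621 + 0.0342396 + 0.0825932 = 0.117769
P(Population III | x) = 0.0825932 / 0.117769 ≈ 0.7013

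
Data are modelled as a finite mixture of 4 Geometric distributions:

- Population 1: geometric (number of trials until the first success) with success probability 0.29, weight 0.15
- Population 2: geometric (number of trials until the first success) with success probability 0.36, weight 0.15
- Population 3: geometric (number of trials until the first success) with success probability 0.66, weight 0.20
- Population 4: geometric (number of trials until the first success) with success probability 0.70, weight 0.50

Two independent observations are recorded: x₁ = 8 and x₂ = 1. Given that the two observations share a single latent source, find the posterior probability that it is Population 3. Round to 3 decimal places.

By Bayes' theorem, P(k | x) = w_k f_k(x) / Σ_j w_j f_j(x).
Since both observations come from the same component, the likelihood for component k is f_k(x₁)·f_k(x₂).
  L_1 = [0.29·(1−0.29)^7 = 0.29·0.0909512 = 0.0263758] × [0.29] = 0.007649
  L_2 = [0.36·(1−0.36)^7 = 0.36·0.0439805 = 0.015833] × [0.36] = 0.00569987
  L_3 = [0.66·(1−0.66)^7 = 0.66·0.000525234 = 0.000346654] × [0.66] = 0.000228792
  L_4 = [0.70·(1−0.70)^7 = 0.70·0.0002187 = 0.00015309] × [0.7] = 0.000107163
Multiply by the mixture weights:
  w_1·L_1 = 0.15 × 0.007649 = 0.00114735
  w_2·L_2 = 0.15 × 0.00569987 = 0.00085498
  w_3·L_3 = 0.20 × 0.000228792 = 4.57583e-05
  w_4·L_4 = 0.50 × 0.000107163 = 5.35815e-05
Normaliser: 0.00114735 + 0.00085498 + 4.57583e-05 + 5.35815e-05 = 0.00210167
P(Population 3 | x₁,x₂) ≈ 0.022

0.022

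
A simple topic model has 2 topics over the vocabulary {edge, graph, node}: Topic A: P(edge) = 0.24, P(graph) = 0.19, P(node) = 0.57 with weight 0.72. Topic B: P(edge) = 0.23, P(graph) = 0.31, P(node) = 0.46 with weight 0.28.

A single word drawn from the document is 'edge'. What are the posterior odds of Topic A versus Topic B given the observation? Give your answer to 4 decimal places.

The posterior odds equal the prior odds times the likelihood ratio: (π_i/π_j)·(f_i(x)/f_j(x)).
Categorical probabilities:
  p_A = P(edge | comp) = 0.24
  p_B = P(edge | comp) = 0.23
Posterior odds = (π_A·p_A) / (π_B·p_B) = (0.72·0.24) / (0.28·0.23) = 0.1728 / 0.0644 ≈ 2.6832

2.6832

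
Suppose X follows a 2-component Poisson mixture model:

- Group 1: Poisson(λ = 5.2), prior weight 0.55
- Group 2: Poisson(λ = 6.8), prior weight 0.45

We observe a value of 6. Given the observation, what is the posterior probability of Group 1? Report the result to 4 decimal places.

0.5476

Posterior ∝ prior × likelihood, so P(k | x) ∝ P(Z=k) f_k(x); normalise over all components.
Component likelihoods at x = 6:
  f_1 = e^(−5.2)·5.2^6/6! = 0.15148
  f_2 = e^(−6.8)·6.8^6/6! = 0.152939
Unnormalised posteriors:
  P(Z=1)·f_1 = 0.55 × 0.15148 = 0.0833142
  P(Z=2)·f_2 = 0.45 × 0.152939 = 0.0688226
Evidence: 0.0833142 + 0.0688226 = 0.152137
P(Group 1 | data) = 0.0833142 / 0.152137 ≈ 0.5476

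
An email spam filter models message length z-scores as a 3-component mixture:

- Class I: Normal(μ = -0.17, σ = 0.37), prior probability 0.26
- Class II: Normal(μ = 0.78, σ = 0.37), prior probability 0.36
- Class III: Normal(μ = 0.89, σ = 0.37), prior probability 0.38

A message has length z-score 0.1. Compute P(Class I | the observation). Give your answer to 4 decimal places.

P(component k | x) = π_k·f_k(x) / marginal(x), where marginal(x) = Σ_j π_j·f_j(x).
Component likelihoods at x = 0.1:
  f_I = 0.826183
  f_II = 0.199187
  f_III = 0.110351
Unnormalised posteriors:
  π_I·f_I = 0.26 × 0.826183 = 0.214808
  π_II·f_II = 0.36 × 0.199187 = 0.0717074
  π_III·f_III = 0.38 × 0.110351 = 0.0419335
Sum: 0.214808 + 0.0717074 + 0.0419335 = 0.328448
P(Class I | the observation) = 0.214808 / 0.328448 ≈ 0.6540

0.6540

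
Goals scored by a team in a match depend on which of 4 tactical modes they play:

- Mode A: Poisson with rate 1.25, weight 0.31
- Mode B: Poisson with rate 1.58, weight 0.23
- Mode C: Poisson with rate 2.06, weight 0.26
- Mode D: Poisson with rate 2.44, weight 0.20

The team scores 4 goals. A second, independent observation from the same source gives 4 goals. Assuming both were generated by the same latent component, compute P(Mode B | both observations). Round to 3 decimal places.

0.099

The responsibility of component k is π_k f_k(x) divided by Σ_j π_j f_j(x).
Since both observations come from the same component, the likelihood for component k is f_k(x₁)·f_k(x₂).
  L_A = [e^(−1.25)·1.25^4/4! = 0.0291448] × [0.0291448] = 0.000849418
  L_B = [e^(−1.58)·1.58^4/4! = 0.053485] × [0.053485] = 0.00286064
  L_C = [e^(−2.06)·2.06^4/4! = 0.0956337] × [0.0956337] = 0.00914581
  L_D = [e^(−2.44)·2.44^4/4! = 0.128727] × [0.128727] = 0.0165706
Weight by the priors:
  π_A·L_A = 0.31 × 0.000849418 = 0.00026332
  π_B·L_B = 0.23 × 0.00286064 = 0.000657948
  π_C·L_C = 0.26 × 0.00914581 = 0.00237791
  π_D·L_D = 0.20 × 0.0165706 = 0.00331413
Marginal: 0.00026332 + 0.000657948 + 0.00237791 + 0.00331413 = 0.0066133
P(Mode B | x₁,x₂) = 0.000657948 / 0.0066133 ≈ 0.099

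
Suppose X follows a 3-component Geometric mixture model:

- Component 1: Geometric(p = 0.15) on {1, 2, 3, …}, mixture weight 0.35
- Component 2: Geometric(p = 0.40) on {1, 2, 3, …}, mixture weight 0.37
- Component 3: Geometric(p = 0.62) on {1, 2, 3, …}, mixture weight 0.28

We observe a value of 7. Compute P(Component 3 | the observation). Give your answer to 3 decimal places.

The responsibility of component k is P(Z=k) f_k(x) divided by Σ_j P(Z=j) f_j(x).
Geometric probabilities:
  p_1 = 0.15·(1−0.15)^6 = 0.15·0.37715 = 0.0565724
  p_2 = 0.40·(1−0.40)^6 = 0.40·0.046656 = 0.0186624
  p_3 = 0.62·(1−0.62)^6 = 0.62·0.00301094 = 0.00186678
Prior × likelihood for each component:
  P(Z=1)·p_1 = 0.35 × 0.0565724 = 0.0198003
  P(Z=2)·p_2 = 0.37 × 0.0186624 = 0.00690509
  P(Z=3)·p_3 = 0.28 × 0.00186678 = 0.000522699
Normaliser: 0.0198003 + 0.00690509 + 0.000522699 = 0.0272281
P(Component 3 | data) = 0.000522699 / 0.0272281 ≈ 0.019

0.019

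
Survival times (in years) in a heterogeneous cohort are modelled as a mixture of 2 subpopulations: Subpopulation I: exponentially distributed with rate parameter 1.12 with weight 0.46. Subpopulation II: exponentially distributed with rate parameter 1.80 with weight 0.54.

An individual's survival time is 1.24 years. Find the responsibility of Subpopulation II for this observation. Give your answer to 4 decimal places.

0.4481

Posterior ∝ prior × likelihood, so P(k | x) ∝ π_k f_k(x); normalise over all components.
Component likelihoods at x = 1.24 years:
  L_I = 1.12·e^(−1.12·1.24) = 1.12·e^(−1.3888) = 0.279299
  L_II = 1.80·e^(−1.80·1.24) = 1.80·e^(−2.2320) = 0.193164
Multiply by the mixture weights:
  π_I·L_I = 0.46 × 0.279299 = 0.128478
  π_II·L_II = 0.54 × 0.193164 = 0.104309
Marginal: 0.128478 + 0.104309 = 0.232786
P(Subpopulation II | data) = 0.104309 / 0.232786 ≈ 0.4481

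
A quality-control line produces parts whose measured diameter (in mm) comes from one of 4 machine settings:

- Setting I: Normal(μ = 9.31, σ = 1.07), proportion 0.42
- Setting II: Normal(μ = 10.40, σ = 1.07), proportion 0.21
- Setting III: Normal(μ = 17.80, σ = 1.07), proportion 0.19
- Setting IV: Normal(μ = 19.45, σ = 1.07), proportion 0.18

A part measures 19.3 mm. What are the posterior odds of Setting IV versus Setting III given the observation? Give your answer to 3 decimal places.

2.506

Posterior odds = (w_i f_i(x)) / (w_j f_j(x)); the normalising sum cancels.
Component likelihoods at x = 19.3 mm:
  p_I = (1/(1.07·√(2π)))·exp(−(19.3−9.31)²/(2·1.07²)) = 0.372843·exp(-43.58464) = 4.395e-20
  p_II = (1/(1.07·√(2π)))·exp(−(19.3−10.40)²/(2·1.07²)) = 0.372843·exp(-34.59254) = 3.53327e-16
  p_III = (1/(1.07·√(2π)))·exp(−(19.3−17.80)²/(2·1.07²)) = 0.372843·exp(-0.98262) = 0.139566
  p_IV = (1/(1.07·√(2π)))·exp(−(19.3−19.45)²/(2·1.07²)) = 0.372843·exp(-0.00983) = 0.369198
0.0664556 / 0.0265176 ≈ 2.506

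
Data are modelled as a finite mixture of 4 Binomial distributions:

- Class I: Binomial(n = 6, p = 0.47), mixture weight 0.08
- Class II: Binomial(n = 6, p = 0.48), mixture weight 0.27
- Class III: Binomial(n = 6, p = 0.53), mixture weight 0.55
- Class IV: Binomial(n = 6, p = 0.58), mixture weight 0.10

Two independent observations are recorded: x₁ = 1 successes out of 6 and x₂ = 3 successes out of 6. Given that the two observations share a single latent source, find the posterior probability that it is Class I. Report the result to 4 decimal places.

P(component k | x) = P(Z=k)·f_k(x) / marginal(x), where marginal(x) = Σ_j P(Z=j)·f_j(x).
Since both observations come from the same component, the likelihood for component k is f_k(x₁)·f_k(x₂).
  p_I = [0.117931] × [0.309137] = 0.0364569
  p_II = [0.109499] × [0.311002] = 0.0340544
  p_III = [0.0729317] × [0.309137] = 0.0225459
  p_IV = [0.0454805] × [0.289109] = 0.0131488
Prior × likelihood for each component:
  P(Z=I)·p_I = 0.08 × 0.0364569 = 0.00291655
  P(Z=II)·p_II = 0.27 × 0.0340544 = 0.00919468
  P(Z=III)·p_III = 0.55 × 0.0225459 = 0.0124002
  P(Z=IV)·p_IV = 0.10 × 0.0131488 = 0.00131488
Normaliser: 0.00291655 + 0.00919468 + 0.0124002 + 0.00131488 = 0.0258264
P(Class I | x₁,x₂) = 0.00291655 / 0.0258264 ≈ 0.1129

0.1129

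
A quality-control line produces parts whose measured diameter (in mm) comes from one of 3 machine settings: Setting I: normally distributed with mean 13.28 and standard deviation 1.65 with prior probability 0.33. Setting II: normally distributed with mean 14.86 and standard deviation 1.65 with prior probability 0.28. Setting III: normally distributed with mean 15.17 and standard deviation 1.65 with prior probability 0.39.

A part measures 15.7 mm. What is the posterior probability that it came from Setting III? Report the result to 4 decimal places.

Apply Bayes' rule: the posterior for each component is proportional to its prior times its likelihood at x.
Normal densities:
  f_I = (1/(1.65·√(2π)))·exp(−(15.7−13.28)²/(2·1.65²)) = 0.241783·exp(-1.07556) = 0.0824742
  f_II = (1/(1.65·√(2π)))·exp(−(15.7−14.86)²/(2·1.65²)) = 0.241783·exp(-0.12959) = 0.212396
  f_III = (1/(1.65·√(2π)))·exp(−(15.7−15.17)²/(2·1.65²)) = 0.241783·exp(-0.05159) = 0.229626
Weight by the priors:
  P(Z=I)·f_I = 0.33 × 0.0824742 = 0.0272165
  P(Z=II)·f_II = 0.28 × 0.212396 = 0.059471
  P(Z=III)·f_III = 0.39 × 0.229626 = 0.0895542
Denominator: 0.0272165 + 0.059471 + 0.0895542 = 0.176242
Responsibility of Setting III: 0.0895542 / 0.176242 ≈ 0.5081

0.5081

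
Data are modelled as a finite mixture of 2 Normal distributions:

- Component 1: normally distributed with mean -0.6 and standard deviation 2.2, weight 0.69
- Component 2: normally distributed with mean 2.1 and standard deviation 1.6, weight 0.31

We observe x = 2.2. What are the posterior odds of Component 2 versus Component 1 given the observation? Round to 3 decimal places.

1.386

Only the two components matter; the odds are (w_i f_i(x)) / (w_j f_j(x)).
Evaluate each component's likelihood at the observed value:
  L_1 = 0.0806761
  L_2 = 0.248852
0.0771442 / 0.0556665 ≈ 1.386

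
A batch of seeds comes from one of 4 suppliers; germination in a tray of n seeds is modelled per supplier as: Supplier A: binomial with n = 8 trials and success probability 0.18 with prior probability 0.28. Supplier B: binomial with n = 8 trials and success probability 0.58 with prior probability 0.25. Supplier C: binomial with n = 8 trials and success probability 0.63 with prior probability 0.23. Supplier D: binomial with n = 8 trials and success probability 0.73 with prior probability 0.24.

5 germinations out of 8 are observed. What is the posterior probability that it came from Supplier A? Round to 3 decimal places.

0.009

P(component k | x) = π_k·f_k(x) / marginal(x), where marginal(x) = Σ_j π_j·f_j(x).
Component likelihoods at x = 5 germinations out of 8:
  p_A = C(8,5)·0.18^5·0.82^3 = 56·0.000188957·0.551368 = 0.00583435
  p_B = C(8,5)·0.58^5·0.42^3 = 56·0.0656357·0.074088 = 0.272318
  p_C = C(8,5)·0.63^5·0.37^3 = 56·0.0992437·0.050653 = 0.281511
  p_D = C(8,5)·0.73^5·0.27^3 = 56·0.207307·0.019683 = 0.228504
Prior × likelihood for each component:
  π_A·p_A = 0.28 × 0.00583435 = 0.00163362
  π_B·p_B = 0.25 × 0.272318 = 0.0680794
  π_C·p_C = 0.23 × 0.281511 = 0.0647476
  π_D·p_D = 0.24 × 0.228504 = 0.0548409
Sum: 0.00163362 + 0.0680794 + 0.0647476 + 0.0548409 = 0.189302
So the posterior for Supplier A is 0.00163362 / 0.189302 ≈ 0.009.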